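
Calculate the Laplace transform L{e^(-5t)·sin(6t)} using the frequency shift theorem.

Frequency shift: L{e^(at)f(t)} = F(s-a). L{e^(-5t)·sin(6t)} = 6/((s+5)² + 36)

Final answer: 6/((s+5)² + 36)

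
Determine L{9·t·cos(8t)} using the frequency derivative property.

L{cos(8t)} = s/(s² + 64). Derivative: d/ds[s/(s² + 64)] = [(s² + 64) - s·2s]/(s² + 64)² = (64 - s²)/(s² + 64)². So L{t·cos(8t)} = -F'(s) = (s² - 64)/(s² + 64)². Then L{9·t·cos(8t)} = 9·(s² - 64)/(s² + 64)²

Final answer: 9·(s² - 64)/(s² + 64)²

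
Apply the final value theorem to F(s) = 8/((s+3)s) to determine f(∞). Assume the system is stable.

f(∞) = lim_{s→0} sF(s) = lim_{s→0} 8/(s+3) = 8/3

Final answer: 8/3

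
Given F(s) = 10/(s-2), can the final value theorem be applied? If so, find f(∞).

sF(s) = 10s/(s-2) has a pole at s = 2 in the right half-plane. Theorem does NOT apply (unstable system; f(t) = 10·e^(2t) grows without bound).

Final answer: Not applicable (unstable)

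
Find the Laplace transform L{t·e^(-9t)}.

L{t^n·e^(at)} = n!/(s-a)^(n+1), so L{t·e^(-9t)} = 1/(s+9)^2

Final answer: 1/(s+9)^2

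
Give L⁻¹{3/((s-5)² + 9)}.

Form: b/((s-a)² + b²) → e^(at)sin(bt). With a=5, b=3

Final answer: e^(5t)·sin(3t)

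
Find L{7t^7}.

L{t^n} = n!/s^(n+1). So L{7t^7} = 7·7!/s^8 = 35280/s^8

Final answer: 35280/s^8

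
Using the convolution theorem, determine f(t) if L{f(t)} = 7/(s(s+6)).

7/(s(s+6)) = (7/s)·(1/(s+6)) = L{7}·L{e^(-6t)}. By convolution, f(t) = 7*e^(-6t) = ∫₀ᵗ 7·e^(-6τ) dτ = 7·(1 - e^(-6t))/6

Final answer: 7·(1 - e^(-6t))/6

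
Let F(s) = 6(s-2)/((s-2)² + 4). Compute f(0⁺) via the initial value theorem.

f(0⁺) = lim_{s→∞} sF(s) = lim_{s→∞} 6s(s-2)/((s-2)² + 4) = 6

Final answer: 6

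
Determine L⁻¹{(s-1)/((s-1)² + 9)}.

Using frequency shift: L⁻¹{(s-a)/((s-a)² + b²)} = e^(at)cos(bt). Here a=1, b=3

Final answer: e^t·cos(3t)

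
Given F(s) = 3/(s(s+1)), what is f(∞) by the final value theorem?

f(∞) = lim_{s→0} s·3/(s(s+1)) = lim_{s→0} 3/(s+1) = 3/1 = 3

Final answer: 3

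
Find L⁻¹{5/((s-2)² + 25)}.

Form: b/((s-a)² + b²) → e^(at)sin(bt). With a=2, b=5

Final answer: e^(2t)·sin(5t)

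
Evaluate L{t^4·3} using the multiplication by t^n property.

L{3} = 3/s. d^1/ds^1[1/s] = -1/s². d^2/ds^2[1/s] = 2/s^3. d^3/ds^3[1/s] = -6/s^4. d^4/ds^4[1/s] = 24/s^5. So L{t^4} = (-1)^{4}·24/s^5 = 24/s^5. Then L{t^4·3} = 3·24/s^5 = 72/s^5

Final answer: 72/s^5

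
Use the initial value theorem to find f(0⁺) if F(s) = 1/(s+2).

f(0⁺) = lim_{s→∞} s·1/(s+2) = lim_{s→∞} s/(s+2) = 1

Final answer: 1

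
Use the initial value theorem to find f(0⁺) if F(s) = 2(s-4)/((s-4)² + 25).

f(0⁺) = lim_{s→∞} sF(s) = lim_{s→∞} 2s(s-4)/((s-4)² + 25) = 2

Final answer: 2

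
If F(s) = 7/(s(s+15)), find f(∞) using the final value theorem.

f(∞) = lim_{s→0} s·7/(s(s+15)) = lim_{s→0} 7/(s+15) = 7/15 = 7/15

Final answer: 7/15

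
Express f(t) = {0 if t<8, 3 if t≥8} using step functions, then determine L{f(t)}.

f(t) = 3·u(t-8). L{u(t-8)} = e^(-8s)/s, so L{f(t)} = 3·e^(-8s)/s

Final answer: 3·e^(-8s)/s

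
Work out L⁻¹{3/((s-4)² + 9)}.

Form: b/((s-a)² + b²) → e^(at)sin(bt). With a=4, b=3

Final answer: e^(4t)·sin(3t)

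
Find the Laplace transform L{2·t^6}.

L{t^n} = n!/s^(n+1), so L{t^6} = 720/s^7. Then L{2·t^6} = 2·720/s^7 = 1440/s^7

Final answer: 1440/s^7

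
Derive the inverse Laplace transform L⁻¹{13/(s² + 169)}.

L⁻¹{13/(s² + 169)} = sin(13t)

Final answer: sin(13t)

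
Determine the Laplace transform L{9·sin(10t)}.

L{sin(ωt)} = ω/(s² + ω²), so L{sin(10t)} = 10/(s² + 100). Then L{9·sin(10t)} = 9·10/(s² + 100) = 90/(s² + 100)

Final answer: 90/(s² + 100)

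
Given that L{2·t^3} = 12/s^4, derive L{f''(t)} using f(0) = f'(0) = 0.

L{f''(t)} = s²F(s) - sf(0) - f'(0) = s²·12/s^4 - 0 - 0 = 12/s^2

Final answer: 12/s^2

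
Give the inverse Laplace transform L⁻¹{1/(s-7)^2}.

L⁻¹{n!/(s-a)^(n+1)} = t^n·e^(at), so L⁻¹{1/(s-7)^2} = t·e^(7t)

Final answer: t·e^(7t)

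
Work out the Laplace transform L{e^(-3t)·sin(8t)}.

L{e^(at)·sin(ωt)} = ω/((s-a)² + ω²), so L{e^(-3t)·sin(8t)} = 8/((s+3)² + 64)

Final answer: 8/((s+3)² + 64)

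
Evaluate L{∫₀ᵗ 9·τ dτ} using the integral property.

L{∫₀ᵗ f(τ)dτ} = F(s)/s with f(t) = 9t. F(s) = 9/s^2, so L{∫₀ᵗ 9·τ dτ} = (9/s^2)/s = 9/s^3. (Check: ∫₀ᵗ 9·τ dτ = 9t^2/2.)

Final answer: 9/s^3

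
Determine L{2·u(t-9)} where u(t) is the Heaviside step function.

L{u(t-a)} = e^(-as)/s. Here a=9, so L{u(t-9)} = e^(-9s)/s, and L{2·u(t-9)} = 2·e^(-9s)/s

Final answer: 2·e^(-9s)/s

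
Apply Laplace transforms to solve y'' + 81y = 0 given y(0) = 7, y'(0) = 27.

L{y''} + 81L{y} = 0. s²Y - 7s - 27 + 81Y = 0. Y(s² + 81) = 7s + 27. Y = (7s + 27)/(s² + 81). Inverting: y(t) = 7cos(9t) + 3sin(9t)

Final answer: y(t) = 7cos(9t) + 3sin(9t)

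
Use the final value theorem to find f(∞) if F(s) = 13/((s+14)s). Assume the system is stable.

f(∞) = lim_{s→0} sF(s) = lim_{s→0} 13/(s+14) = 13/14

Final answer: 13/14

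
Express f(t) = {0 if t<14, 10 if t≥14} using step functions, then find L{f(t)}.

f(t) = 10·u(t-14). L{u(t-14)} = e^(-14s)/s, so L{f(t)} = 10·e^(-14s)/s

Final answer: 10·e^(-14s)/s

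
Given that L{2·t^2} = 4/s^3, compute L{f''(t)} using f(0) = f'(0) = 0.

L{f''(t)} = s²F(s) - sf(0) - f'(0) = s²·4/s^3 - 0 - 0 = 4/s

Final answer: 4/s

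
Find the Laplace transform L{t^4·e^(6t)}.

L{t^n·e^(at)} = n!/(s-a)^(n+1), so L{t^4·e^(6t)} = 24/(s-6)^5

Final answer: 24/(s-6)^5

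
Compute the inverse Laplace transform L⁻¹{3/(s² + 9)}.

L⁻¹{3/(s² + 9)} = sin(3t)

Final answer: sin(3t)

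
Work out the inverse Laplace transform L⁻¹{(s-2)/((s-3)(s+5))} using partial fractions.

Using partial fractions, f(t) = (e^(3t) + 7e^(-5t))/8

Final answer: (e^(3t) + 7e^(-5t))/8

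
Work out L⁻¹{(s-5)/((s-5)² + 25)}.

Using frequency shift: L⁻¹{(s-a)/((s-a)² + b²)} = e^(at)cos(bt). Here a=5, b=5

Final answer: e^(5t)·cos(5t)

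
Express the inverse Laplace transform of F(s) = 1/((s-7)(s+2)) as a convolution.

1/((s-7)(s+2)) = (1/(s-7))·(1/(s+2)) = L{e^(7t)}·L{e^(-2t)}. So f(t) = e^(7t)*e^(-2t) = ∫₀ᵗ e^(7τ)·e^(-2(t-τ)) dτ

Final answer: ∫₀ᵗ e^(7τ)·e^(-2(t-τ)) dτ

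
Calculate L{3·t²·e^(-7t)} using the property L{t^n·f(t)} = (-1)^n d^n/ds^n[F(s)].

L{e^(-7t)} = 1/(s+7). d/ds[1/(s+7)] = -1/(s+7)². d²/ds²[1/(s+7)] = 2/(s+7)³. So L{t²·e^(-7t)} = (-1)² · 2/(s+7)³ = 2/(s+7)³. Then L{3·t²·e^(-7t)} = 3·2/(s+7)³ = 6/(s+7)³

Final answer: 6/(s+7)³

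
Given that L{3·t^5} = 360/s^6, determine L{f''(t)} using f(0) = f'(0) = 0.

L{f''(t)} = s²F(s) - sf(0) - f'(0) = s²·360/s^6 - 0 - 0 = 360/s^4

Final answer: 360/s^4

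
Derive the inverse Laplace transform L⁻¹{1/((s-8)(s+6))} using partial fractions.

Decompose: A/(s-8) + B/(s+6). A = 1/14, B = -1/14. f(t) = (e^(8t) - e^(-6t))/14

Final answer: (e^(8t) - e^(-6t))/14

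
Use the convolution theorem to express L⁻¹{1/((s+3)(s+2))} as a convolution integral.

1/((s+3)(s+2)) = (1/(s+3))·(1/(s+2)) = L{e^(-3t)}·L{e^(-2t)}. So f(t) = e^(-3t)*e^(-2t) = ∫₀ᵗ e^(-3τ)·e^(-2(t-τ)) dτ

Final answer: ∫₀ᵗ e^(-3τ)·e^(-2(t-τ)) dτ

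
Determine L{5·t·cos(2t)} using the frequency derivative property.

L{cos(2t)} = s/(s² + 4). Derivative: d/ds[s/(s² + 4)] = [(s² + 4) - s·2s]/(s² + 4)² = (4 - s²)/(s² + 4)². So L{t·cos(2t)} = -F'(s) = (s² - 4)/(s² + 4)². Then L{5·t·cos(2t)} = 5·(s² - 4)/(s² + 4)²

Final answer: 5·(s² - 4)/(s² + 4)²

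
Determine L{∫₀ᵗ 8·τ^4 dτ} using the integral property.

L{∫₀ᵗ f(τ)dτ} = F(s)/s with f(t) = 8t^4. F(s) = 192/s^5, so L{∫₀ᵗ 8·τ^4 dτ} = (192/s^5)/s = 192/s^6. (Check: ∫₀ᵗ 8·τ^4 dτ = 8t^5/5.)

Final answer: 192/s^6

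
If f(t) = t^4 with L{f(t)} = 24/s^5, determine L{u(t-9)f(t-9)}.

Time shift theorem: L{u(t-a)f(t-a)} = e^(-as)F(s). Here a=9, F(s) = 24/s^5, so L{u(t-9)f(t-9)} = e^(-9s)·24/s^5

Final answer: e^(-9s)·24/s^5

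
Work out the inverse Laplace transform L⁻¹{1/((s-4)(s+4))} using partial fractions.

Decompose: A/(s-4) + B/(s+4). A = 1/8, B = -1/8. f(t) = (e^(4t) - e^(-4t))/8

Final answer: (e^(4t) - e^(-4t))/8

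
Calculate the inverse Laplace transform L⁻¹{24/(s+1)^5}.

L⁻¹{n!/(s-a)^(n+1)} = t^n·e^(at), so L⁻¹{24/(s+1)^5} = t^4·e^(-t)

Final answer: t^4·e^(-t)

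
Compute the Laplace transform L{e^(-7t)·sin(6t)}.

L{e^(at)·sin(ωt)} = ω/((s-a)² + ω²), so L{e^(-7t)·sin(6t)} = 6/((s+7)² + 36)

Final answer: 6/((s+7)² + 36)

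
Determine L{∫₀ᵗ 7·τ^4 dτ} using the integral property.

L{∫₀ᵗ f(τ)dτ} = F(s)/s with f(t) = 7t^4. F(s) = 168/s^5, so L{∫₀ᵗ 7·τ^4 dτ} = (168/s^5)/s = 168/s^6. (Check: ∫₀ᵗ 7·τ^4 dτ = 7t^5/5.)

Final answer: 168/s^6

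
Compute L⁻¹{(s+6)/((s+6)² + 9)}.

Using frequency shift: L⁻¹{(s-a)/((s-a)² + b²)} = e^(at)cos(bt). Here a=-6, b=3

Final answer: e^(-6t)·cos(3t)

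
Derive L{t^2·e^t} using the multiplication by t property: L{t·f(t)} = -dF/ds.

Using L{t^n·e^(at)} = n!/(s-a)^(n+1), L{t^2·e^t} = 2/(s-1)^3

Final answer: 2/(s-1)^3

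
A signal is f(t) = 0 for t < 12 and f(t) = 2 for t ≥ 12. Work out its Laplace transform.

f(t) = 2·u(t-12). L{u(t-12)} = e^(-12s)/s, so L{f(t)} = 2·e^(-12s)/s

Final answer: 2·e^(-12s)/s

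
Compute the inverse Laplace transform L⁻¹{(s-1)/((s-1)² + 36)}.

Using frequency shift, L⁻¹{(s-1)/((s-1)² + 36)} = e^t·cos(6t)

Final answer: e^t·cos(6t)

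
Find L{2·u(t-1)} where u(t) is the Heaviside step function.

L{u(t-a)} = e^(-as)/s. Here a=1, so L{u(t-1)} = e^(-s)/s, and L{2·u(t-1)} = 2·e^(-s)/s

Final answer: 2·e^(-s)/s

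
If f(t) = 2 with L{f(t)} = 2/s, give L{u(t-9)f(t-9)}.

Time shift theorem: L{u(t-a)f(t-a)} = e^(-as)F(s). Here a=9, F(s) = 2/s, so L{u(t-9)f(t-9)} = e^(-9s)·2/s

Final answer: e^(-9s)·2/s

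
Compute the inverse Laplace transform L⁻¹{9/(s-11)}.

L⁻¹{1/(s-a)} = e^(at), so L⁻¹{1/(s-11)} = e^(11t), and L⁻¹{9/(s-11)} = 9·e^(11t)

Final answer: 9·e^(11t)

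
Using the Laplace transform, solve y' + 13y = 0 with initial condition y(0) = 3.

L{y'} + 13L{y} = 0. sY - 3 + 13Y = 0. Y(s+13) = 3. Y = 3/(s+13)

Final answer: y(t) = 3e^(-13t)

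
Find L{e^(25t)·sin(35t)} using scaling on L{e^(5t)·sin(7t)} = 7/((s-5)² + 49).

Scaling with a=5: L{e^(25t)·sin(35t)} = (1/5) · 7/((s/5-5)² + 49). Simplifying: 35/((s-25)² + 1225)

Final answer: 35/((s-25)² + 1225)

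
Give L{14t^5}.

L{t^n} = n!/s^(n+1). So L{14t^5} = 14·5!/s^6 = 1680/s^6

Final answer: 1680/s^6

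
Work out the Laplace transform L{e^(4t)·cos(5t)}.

L{e^(at)·cos(ωt)} = (s-a)/((s-a)² + ω²), so L{e^(4t)·cos(5t)} = (s-4)/((s-4)² + 25)

Final answer: (s-4)/((s-4)² + 25)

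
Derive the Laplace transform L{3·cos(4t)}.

L{cos(ωt)} = s/(s² + ω²), so L{cos(4t)} = s/(s² + 16). Then L{3·cos(4t)} = 3·s/(s² + 16) = 3s/(s² + 16)

Final answer: 3s/(s² + 16)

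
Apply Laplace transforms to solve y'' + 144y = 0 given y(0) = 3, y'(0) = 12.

L{y''} + 144L{y} = 0. s²Y - 3s - 12 + 144Y = 0. Y(s² + 144) = 3s + 12. Y = (3s + 12)/(s² + 144). Inverting: y(t) = 3cos(12t) + sin(12t)

Final answer: y(t) = 3cos(12t) + sin(12t)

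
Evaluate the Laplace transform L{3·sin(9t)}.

L{sin(ωt)} = ω/(s² + ω²), so L{sin(9t)} = 9/(s² + 81). Then L{3·sin(9t)} = 3·9/(s² + 81) = 27/(s² + 81)

Final answer: 27/(s² + 81)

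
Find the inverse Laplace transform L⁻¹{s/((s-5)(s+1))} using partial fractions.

Using partial fractions, f(t) = (5e^(5t) + e^(-t))/6

Final answer: (5e^(5t) + e^(-t))/6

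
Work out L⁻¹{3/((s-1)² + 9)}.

Form: b/((s-a)² + b²) → e^(at)sin(bt). With a=1, b=3

Final answer: e^t·sin(3t)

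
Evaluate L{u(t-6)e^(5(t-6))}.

u(t-a)f(t-a) with f(t)=e^(5t). L{e^(5t)} = 1/(s-5). By time shift: e^(-6s)/(s-5)

Final answer: e^(-6s)/(s-5)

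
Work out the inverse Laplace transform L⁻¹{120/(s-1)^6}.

L⁻¹{n!/(s-a)^(n+1)} = t^n·e^(at), so L⁻¹{120/(s-1)^6} = t^5·e^t

Final answer: t^5·e^t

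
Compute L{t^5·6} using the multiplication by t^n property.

L{6} = 6/s. d^1/ds^1[1/s] = -1/s². d^2/ds^2[1/s] = 2/s^3. d^3/ds^3[1/s] = -6/s^4. d^4/ds^4[1/s] = 24/s^5. d^5/ds^5[1/s] = -120/s^6. So L{t^5} = (-1)^{5}·-120/s^6 = 120/s^6. Then L{t^5·6} = 6·120/s^6 = 720/s^6

Final answer: 720/s^6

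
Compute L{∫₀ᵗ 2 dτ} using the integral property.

L{∫₀ᵗ f(τ)dτ} = F(s)/s with f(t) = 2. F(s) = 2/s, so L{∫₀ᵗ 2 dτ} = (2/s)/s = 2/s². (Check: ∫₀ᵗ 2 dτ = 2t.)

Final answer: 2/s²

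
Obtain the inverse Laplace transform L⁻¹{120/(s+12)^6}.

L⁻¹{n!/(s-a)^(n+1)} = t^n·e^(at), so L⁻¹{120/(s+12)^6} = t^5·e^(-12t)

Final answer: t^5·e^(-12t)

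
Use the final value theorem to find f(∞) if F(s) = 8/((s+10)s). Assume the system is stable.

f(∞) = lim_{s→0} sF(s) = lim_{s→0} 8/(s+10) = 4/5

Final answer: 4/5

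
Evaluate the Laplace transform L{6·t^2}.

L{t^n} = n!/s^(n+1), so L{t^2} = 2/s^3. Then L{6·t^2} = 6·2/s^3 = 12/s^3

Final answer: 12/s^3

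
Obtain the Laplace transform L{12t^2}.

L{12t^2} = 12 · L{t^2} = 12 · 2/s^3 = 24/s^3

Final answer: 24/s^3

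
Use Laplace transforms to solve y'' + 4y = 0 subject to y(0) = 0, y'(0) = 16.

L{y''} + 4L{y} = 0. s²Y - 0 - 16 + 4Y = 0. Y(s² + 4) = 16. Y = (16)/(s² + 4). Inverting: y(t) = 8sin(2t)

Final answer: y(t) = 8sin(2t)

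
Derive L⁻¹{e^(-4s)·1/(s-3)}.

L⁻¹{1/(s-3)} = e^(3t). By the time shift theorem, L⁻¹{e^(-as)F(s)} = u(t-a)f(t-a) with a=4, so L⁻¹{e^(-4s)·1/(s-3)} = u(t-4)·e^(3(t-4))

Final answer: u(t-4)·e^(3(t-4))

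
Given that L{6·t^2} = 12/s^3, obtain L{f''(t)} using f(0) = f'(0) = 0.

L{f''(t)} = s²F(s) - sf(0) - f'(0) = s²·12/s^3 - 0 - 0 = 12/s

Final answer: 12/s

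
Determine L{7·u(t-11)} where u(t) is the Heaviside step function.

L{u(t-a)} = e^(-as)/s. Here a=11, so L{u(t-11)} = e^(-11s)/s, and L{7·u(t-11)} = 7·e^(-11s)/s

Final answer: 7·e^(-11s)/s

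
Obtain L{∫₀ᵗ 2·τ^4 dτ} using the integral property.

L{∫₀ᵗ f(τ)dτ} = F(s)/s with f(t) = 2t^4. F(s) = 48/s^5, so L{∫₀ᵗ 2·τ^4 dτ} = (48/s^5)/s = 48/s^6. (Check: ∫₀ᵗ 2·τ^4 dτ = 2t^5/5.)

Final answer: 48/s^6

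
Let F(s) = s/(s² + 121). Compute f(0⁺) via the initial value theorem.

f(0⁺) = lim_{s→∞} s·s/(s² + 121) = lim_{s→∞} s²/(s² + 121) = 1

Final answer: 1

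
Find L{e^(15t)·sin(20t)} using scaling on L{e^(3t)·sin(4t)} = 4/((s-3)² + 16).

Scaling with a=5: L{e^(15t)·sin(20t)} = (1/5) · 4/((s/5-3)² + 16). Simplifying: 20/((s-15)² + 400)

Final answer: 20/((s-15)² + 400)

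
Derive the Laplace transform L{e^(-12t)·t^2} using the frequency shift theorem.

L{e^(at)·t^n} = n!/(s-a)^(n+1), so L{e^(-12t)·t^2} = 2/(s+12)^3

Final answer: 2/(s+12)^3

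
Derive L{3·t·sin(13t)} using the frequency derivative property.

L{sin(13t)} = 13/(s² + 169). By L{t·f(t)} = -F'(s): -d/ds[13/(s² + 169)] = -(13)·(-2s)/(s² + 169)² = 26s/(s² + 169)². Then L{3·t·sin(13t)} = 3·26s/(s² + 169)² = 78s/(s² + 169)²

Final answer: 78s/(s² + 169)²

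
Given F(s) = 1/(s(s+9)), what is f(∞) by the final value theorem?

f(∞) = lim_{s→0} s·1/(s(s+9)) = lim_{s→0} 1/(s+9) = 1/9 = 1/9

Final answer: 1/9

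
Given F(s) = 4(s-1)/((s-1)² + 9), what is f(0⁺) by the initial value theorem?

f(0⁺) = lim_{s→∞} sF(s) = lim_{s→∞} 4s(s-1)/((s-1)² + 9) = 4

Final answer: 4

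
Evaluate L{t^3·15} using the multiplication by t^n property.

L{15} = 15/s. d^1/ds^1[1/s] = -1/s². d^2/ds^2[1/s] = 2/s^3. d^3/ds^3[1/s] = -6/s^4. So L{t^3} = (-1)^{3}·-6/s^4 = 6/s^4. Then L{t^3·15} = 15·6/s^4 = 90/s^4

Final answer: 90/s^4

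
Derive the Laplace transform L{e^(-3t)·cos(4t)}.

L{e^(at)·cos(ωt)} = (s-a)/((s-a)² + ω²), so L{e^(-3t)·cos(4t)} = (s+3)/((s+3)² + 16)

Final answer: (s+3)/((s+3)² + 16)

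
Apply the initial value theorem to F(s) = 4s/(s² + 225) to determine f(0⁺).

f(0⁺) = lim_{s→∞} s·4s/(s² + 225) = lim_{s→∞} 4s²/(s² + 225) = 4

Final answer: 4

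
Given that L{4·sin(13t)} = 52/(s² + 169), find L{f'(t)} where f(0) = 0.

L{f'(t)} = s·F(s) - f(0) = s·52/(s² + 169) - 0 = 52s/(s² + 169)

Final answer: 52s/(s² + 169)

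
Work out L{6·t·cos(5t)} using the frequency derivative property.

L{cos(5t)} = s/(s² + 25). Derivative: d/ds[s/(s² + 25)] = [(s² + 25) - s·2s]/(s² + 25)² = (25 - s²)/(s² + 25)². So L{t·cos(5t)} = -F'(s) = (s² - 25)/(s² + 25)². Then L{6·t·cos(5t)} = 6·(s² - 25)/(s² + 25)²

Final answer: 6·(s² - 25)/(s² + 25)²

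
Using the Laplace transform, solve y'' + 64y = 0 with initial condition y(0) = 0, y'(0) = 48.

L{y''} + 64L{y} = 0. s²Y - 0 - 48 + 64Y = 0. Y(s² + 64) = 48. Y = (48)/(s² + 64). Inverting: y(t) = 6sin(8t)

Final answer: y(t) = 6sin(8t)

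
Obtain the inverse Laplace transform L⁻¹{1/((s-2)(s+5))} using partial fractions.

Decompose: A/(s-2) + B/(s+5). A = 1/7, B = -1/7. f(t) = (e^(2t) - e^(-5t))/7

Final answer: (e^(2t) - e^(-5t))/7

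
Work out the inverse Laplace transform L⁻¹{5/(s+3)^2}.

L⁻¹{n!/(s-a)^(n+1)} = t^n·e^(at) with n=1, a=-3. So L⁻¹{1/(s+3)^2} = t·e^(-3t), and L⁻¹{5/(s+3)^2} = (5/1)·t·e^(-3t) = 5·t·e^(-3t)

Final answer: 5·t·e^(-3t)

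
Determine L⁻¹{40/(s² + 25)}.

This is the form c·a/(s² + a²) with a = 5, c = 8. L⁻¹ = 8·sin(5t)

Final answer: 8·sin(5t)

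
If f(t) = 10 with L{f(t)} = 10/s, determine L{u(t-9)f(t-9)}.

Time shift theorem: L{u(t-a)f(t-a)} = e^(-as)F(s). Here a=9, F(s) = 10/s, so L{u(t-9)f(t-9)} = e^(-9s)·10/s

Final answer: e^(-9s)·10/s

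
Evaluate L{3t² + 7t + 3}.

L{3t² + 7t + 3} = 3·2/s³ + 7/s² + 3/s = 6/s³ + 7/s² + 3/s

Final answer: 6/s³ + 7/s² + 3/s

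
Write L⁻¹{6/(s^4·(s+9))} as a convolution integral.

6/(s^4·(s+9)) = (6/s^4)·(1/(s+9)) = L{t^3}·L{e^(-9t)}. So f(t) = t^3*e^(-9t) = ∫₀ᵗ τ^3·e^(-9(t-τ)) dτ

Final answer: ∫₀ᵗ τ^3·e^(-9(t-τ)) dτ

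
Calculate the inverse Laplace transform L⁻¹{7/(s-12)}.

L⁻¹{1/(s-a)} = e^(at), so L⁻¹{1/(s-12)} = e^(12t), and L⁻¹{7/(s-12)} = 7·e^(12t)

Final answer: 7·e^(12t)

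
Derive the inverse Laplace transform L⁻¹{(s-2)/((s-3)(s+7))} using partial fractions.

Using partial fractions, f(t) = (e^(3t) + 9e^(-7t))/10

Final answer: (e^(3t) + 9e^(-7t))/10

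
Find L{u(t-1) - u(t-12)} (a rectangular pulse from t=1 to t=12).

L{u(t-a)} = e^(-as)/s. L{u(t-1) - u(t-12)} = (e^(-s) - e^(-12s))/s

Final answer: (e^(-s) - e^(-12s))/s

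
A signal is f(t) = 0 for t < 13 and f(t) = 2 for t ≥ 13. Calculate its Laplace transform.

f(t) = 2·u(t-13). L{u(t-13)} = e^(-13s)/s, so L{f(t)} = 2·e^(-13s)/s

Final answer: 2·e^(-13s)/s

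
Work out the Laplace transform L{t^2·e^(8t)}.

L{t^n·e^(at)} = n!/(s-a)^(n+1), so L{t^2·e^(8t)} = 2/(s-8)^3

Final answer: 2/(s-8)^3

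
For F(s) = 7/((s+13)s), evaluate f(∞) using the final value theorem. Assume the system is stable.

f(∞) = lim_{s→0} sF(s) = lim_{s→0} 7/(s+13) = 7/13

Final answer: 7/13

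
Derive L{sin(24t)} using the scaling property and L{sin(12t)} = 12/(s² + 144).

Using L{f(at)} = (1/a)F(s/a) with a=2: L{sin(24t)} = (1/2) · 12/((s/2)² + 144) = (1/2) · 12·4/(s² + 576) = 24/(s² + 576)

Final answer: 24/(s² + 576)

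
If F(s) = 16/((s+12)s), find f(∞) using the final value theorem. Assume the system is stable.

f(∞) = lim_{s→0} sF(s) = lim_{s→0} 16/(s+12) = 4/3

Final answer: 4/3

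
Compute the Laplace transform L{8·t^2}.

L{t^n} = n!/s^(n+1), so L{t^2} = 2/s^3. Then L{8·t^2} = 8·2/s^3 = 16/s^3

Final answer: 16/s^3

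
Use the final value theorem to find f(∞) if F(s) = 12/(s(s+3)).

f(∞) = lim_{s→0} s·12/(s(s+3)) = lim_{s→0} 12/(s+3) = 12/3 = 4

Final answer: 4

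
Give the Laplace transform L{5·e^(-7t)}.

L{e^(at)} = 1/(s-a), so L{e^(-7t)} = 1/(s+7). Then L{5·e^(-7t)} = 5/(s+7)

Final answer: 5/(s+7)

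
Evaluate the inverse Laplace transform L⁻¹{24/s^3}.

L⁻¹{n!/s^(n+1)} = t^n with n=2. So L⁻¹{2/s^3} = t^2, and L⁻¹{24/s^3} = (24/2)·t^2 = 12·t^2

Final answer: 12·t^2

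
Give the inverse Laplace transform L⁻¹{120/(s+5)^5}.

L⁻¹{n!/(s-a)^(n+1)} = t^n·e^(at) with n=4, a=-5. So L⁻¹{24/(s+5)^5} = t^4·e^(-5t), and L⁻¹{120/(s+5)^5} = (120/24)·t^4·e^(-5t) = 5·t^4·e^(-5t)

Final answer: 5·t^4·e^(-5t)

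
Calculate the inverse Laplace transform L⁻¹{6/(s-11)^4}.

L⁻¹{n!/(s-a)^(n+1)} = t^n·e^(at), so L⁻¹{6/(s-11)^4} = t^3·e^(11t)

Final answer: t^3·e^(11t)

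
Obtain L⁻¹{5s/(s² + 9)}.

This is the form c·s/(s² + a²) with a = 3, c = 5. L⁻¹ = 5·cos(3t)

Final answer: 5·cos(3t)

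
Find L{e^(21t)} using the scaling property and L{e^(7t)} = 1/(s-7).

Using L{f(at)} = (1/a)F(s/a) with a=3 and f(t) = e^(7t): L{e^(21t)} = (1/3) · 1/((s/3)-7) = (1/3) · 3/(s-21) = 1/(s-21)

Final answer: 1/(s-21)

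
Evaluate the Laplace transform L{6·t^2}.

L{t^n} = n!/s^(n+1), so L{t^2} = 2/s^3. Then L{6·t^2} = 6·2/s^3 = 12/s^3

Final answer: 12/s^3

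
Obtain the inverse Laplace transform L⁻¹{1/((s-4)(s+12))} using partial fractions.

Decompose: A/(s-4) + B/(s+12). A = 1/16, B = -1/16. f(t) = (e^(4t) - e^(-12t))/16

Final answer: (e^(4t) - e^(-12t))/16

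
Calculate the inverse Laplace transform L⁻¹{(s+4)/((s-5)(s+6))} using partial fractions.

Using partial fractions, f(t) = (9e^(5t) + 2e^(-6t))/11

Final answer: (9e^(5t) + 2e^(-6t))/11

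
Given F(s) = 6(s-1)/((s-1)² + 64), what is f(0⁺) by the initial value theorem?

f(0⁺) = lim_{s→∞} sF(s) = lim_{s→∞} 6s(s-1)/((s-1)² + 64) = 6

Final answer: 6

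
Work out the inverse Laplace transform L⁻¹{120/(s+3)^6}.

L⁻¹{n!/(s-a)^(n+1)} = t^n·e^(at), so L⁻¹{120/(s+3)^6} = t^5·e^(-3t)

Final answer: t^5·e^(-3t)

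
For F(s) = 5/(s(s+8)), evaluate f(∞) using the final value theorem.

f(∞) = lim_{s→0} s·5/(s(s+8)) = lim_{s→0} 5/(s+8) = 5/8 = 5/8

Final answer: 5/8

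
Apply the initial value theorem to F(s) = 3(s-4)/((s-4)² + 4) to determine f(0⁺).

f(0⁺) = lim_{s→∞} sF(s) = lim_{s→∞} 3s(s-4)/((s-4)² + 4) = 3

Final answer: 3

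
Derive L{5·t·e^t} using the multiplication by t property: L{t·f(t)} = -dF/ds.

Using L{t^n·e^(at)} = n!/(s-a)^(n+1), L{t·e^t} = 1/(s-1)^2, so L{5·t·e^t} = 5·1/(s-1)^2 = 5/(s-1)^2

Final answer: 5/(s-1)^2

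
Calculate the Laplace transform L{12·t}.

L{t^n} = n!/s^(n+1), so L{t} = 1/s^2. Then L{12·t} = 12·1/s^2 = 12/s^2

Final answer: 12/s^2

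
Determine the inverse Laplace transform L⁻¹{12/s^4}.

L⁻¹{n!/s^(n+1)} = t^n with n=3. So L⁻¹{6/s^4} = t^3, and L⁻¹{12/s^4} = (12/6)·t^3 = 2·t^3

Final answer: 2·t^3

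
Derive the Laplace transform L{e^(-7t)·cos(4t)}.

L{e^(at)·cos(ωt)} = (s-a)/((s-a)² + ω²), so L{e^(-7t)·cos(4t)} = (s+7)/((s+7)² + 16)

Final answer: (s+7)/((s+7)² + 16)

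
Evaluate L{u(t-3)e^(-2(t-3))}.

u(t-a)f(t-a) with f(t)=e^(-2t). L{e^(-2t)} = 1/(s+2). By time shift: e^(-3s)/(s+2)

Final answer: e^(-3s)/(s+2)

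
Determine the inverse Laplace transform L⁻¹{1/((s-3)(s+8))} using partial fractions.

Decompose: A/(s-3) + B/(s+8). A = 1/11, B = -1/11. f(t) = (e^(3t) - e^(-8t))/11

Final answer: (e^(3t) - e^(-8t))/11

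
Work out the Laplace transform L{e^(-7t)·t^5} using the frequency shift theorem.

L{e^(at)·t^n} = n!/(s-a)^(n+1), so L{e^(-7t)·t^5} = 120/(s+7)^6

Final answer: 120/(s+7)^6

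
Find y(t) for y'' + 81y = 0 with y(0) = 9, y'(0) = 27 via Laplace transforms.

L{y''} + 81L{y} = 0. s²Y - 9s - 27 + 81Y = 0. Y(s² + 81) = 9s + 27. Y = (9s + 27)/(s² + 81). Inverting: y(t) = 9cos(9t) + 3sin(9t)

Final answer: y(t) = 9cos(9t) + 3sin(9t)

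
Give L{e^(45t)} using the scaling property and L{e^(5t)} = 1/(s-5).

Using L{f(at)} = (1/a)F(s/a) with a=9 and f(t) = e^(5t): L{e^(45t)} = (1/9) · 1/((s/9)-5) = (1/9) · 9/(s-45) = 1/(s-45)

Final answer: 1/(s-45)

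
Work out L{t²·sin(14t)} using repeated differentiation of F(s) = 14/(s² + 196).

F(s) = 14/(s² + 196). F'(s) = -28s/(s² + 196)². F''(s) = -28(196 - 3s²)/(s² + 196)³ = (84s² - 5488)/(s² + 196)³. So L{t²·sin(14t)} = (-1)² F''(s) = (84s² - 5488)/(s² + 196)³

Final answer: (84s² - 5488)/(s² + 196)³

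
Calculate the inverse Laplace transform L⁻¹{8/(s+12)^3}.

L⁻¹{n!/(s-a)^(n+1)} = t^n·e^(at) with n=2, a=-12. So L⁻¹{2/(s+12)^3} = t^2·e^(-12t), and L⁻¹{8/(s+12)^3} = (8/2)·t^2·e^(-12t) = 4·t^2·e^(-12t)

Final answer: 4·t^2·e^(-12t)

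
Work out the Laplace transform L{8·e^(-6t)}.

L{e^(at)} = 1/(s-a), so L{e^(-6t)} = 1/(s+6). Then L{8·e^(-6t)} = 8/(s+6)

Final answer: 8/(s+6)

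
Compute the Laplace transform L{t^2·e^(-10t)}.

L{t^n·e^(at)} = n!/(s-a)^(n+1), so L{t^2·e^(-10t)} = 2/(s+10)^3

Final answer: 2/(s+10)^3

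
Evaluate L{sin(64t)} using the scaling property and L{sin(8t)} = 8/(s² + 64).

Using L{f(at)} = (1/a)F(s/a) with a=8: L{sin(64t)} = (1/8) · 8/((s/8)² + 64) = (1/8) · 8·64/(s² + 4096) = 64/(s² + 4096)

Final answer: 64/(s² + 4096)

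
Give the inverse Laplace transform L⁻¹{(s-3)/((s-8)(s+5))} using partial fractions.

Using partial fractions, f(t) = (5e^(8t) + 8e^(-5t))/13

Final answer: (5e^(8t) + 8e^(-5t))/13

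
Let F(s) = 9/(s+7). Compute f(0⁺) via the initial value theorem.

f(0⁺) = lim_{s→∞} s·9/(s+7) = lim_{s→∞} 9s/(s+7) = 9

Final answer: 9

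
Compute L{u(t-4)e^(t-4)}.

u(t-a)f(t-a) with f(t)=e^t. L{e^t} = 1/(s-1). By time shift: e^(-4s)/(s-1)

Final answer: e^(-4s)/(s-1)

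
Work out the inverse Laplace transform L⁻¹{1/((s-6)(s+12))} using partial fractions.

Decompose: A/(s-6) + B/(s+12). A = 1/18, B = -1/18. f(t) = (e^(6t) - e^(-12t))/18

Final answer: (e^(6t) - e^(-12t))/18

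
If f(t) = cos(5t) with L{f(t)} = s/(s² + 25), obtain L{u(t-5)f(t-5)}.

Time shift theorem: L{u(t-a)f(t-a)} = e^(-as)F(s). Here a=5, F(s) = s/(s² + 25), so L{u(t-5)f(t-5)} = e^(-5s)·s/(s² + 25)

Final answer: e^(-5s)·s/(s² + 25)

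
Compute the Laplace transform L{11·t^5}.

L{t^n} = n!/s^(n+1), so L{t^5} = 120/s^6. Then L{11·t^5} = 11·120/s^6 = 1320/s^6

Final answer: 1320/s^6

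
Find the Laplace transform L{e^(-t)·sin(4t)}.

L{e^(at)·sin(ωt)} = ω/((s-a)² + ω²), so L{e^(-t)·sin(4t)} = 4/((s+1)² + 16)

Final answer: 4/((s+1)² + 16)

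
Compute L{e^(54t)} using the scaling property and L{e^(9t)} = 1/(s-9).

Using L{f(at)} = (1/a)F(s/a) with a=6 and f(t) = e^(9t): L{e^(54t)} = (1/6) · 1/((s/6)-9) = (1/6) · 6/(s-54) = 1/(s-54)

Final answer: 1/(s-54)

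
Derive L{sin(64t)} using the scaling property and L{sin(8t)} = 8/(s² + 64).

Using L{f(at)} = (1/a)F(s/a) with a=8: L{sin(64t)} = (1/8) · 8/((s/8)² + 64) = (1/8) · 8·64/(s² + 4096) = 64/(s² + 4096)

Final answer: 64/(s² + 4096)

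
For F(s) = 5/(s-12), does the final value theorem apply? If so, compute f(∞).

sF(s) = 5s/(s-12) has a pole at s = 12 in the right half-plane. Theorem does NOT apply (unstable system; f(t) = 5·e^(12t) grows without bound).

Final answer: Not applicable (unstable)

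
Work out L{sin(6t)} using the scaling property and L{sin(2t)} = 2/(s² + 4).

Using L{f(at)} = (1/a)F(s/a) with a=3: L{sin(6t)} = (1/3) · 2/((s/3)² + 4) = (1/3) · 2·9/(s² + 36) = 6/(s² + 36)

Final answer: 6/(s² + 36)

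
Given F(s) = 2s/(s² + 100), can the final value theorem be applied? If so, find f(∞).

The final value theorem requires all poles of sF(s) in the left half-plane. sF(s) = 2s²/(s² + 100) has poles at s = ±10i (imaginary axis). Theorem does NOT apply (oscillatory system).

Final answer: Not applicable (oscillatory)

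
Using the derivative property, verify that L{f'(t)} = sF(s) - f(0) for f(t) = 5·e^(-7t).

f'(t) = -35e^(-7t). Direct: L{f'(t)} = -35/(s+7). Property: s·5/(s+7) - 5 = (5s - 5(s+7))/(s+7) = -35/(s+7). ✓

Final answer: -35/(s+7)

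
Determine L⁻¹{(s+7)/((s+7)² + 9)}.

Using frequency shift: L⁻¹{(s-a)/((s-a)² + b²)} = e^(at)cos(bt). Here a=-7, b=3

Final answer: e^(-7t)·cos(3t)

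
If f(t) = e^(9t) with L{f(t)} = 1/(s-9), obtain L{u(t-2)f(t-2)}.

Time shift theorem: L{u(t-a)f(t-a)} = e^(-as)F(s). Here a=2, F(s) = 1/(s-9), so L{u(t-2)f(t-2)} = e^(-2s)·1/(s-9)

Final answer: e^(-2s)·1/(s-9)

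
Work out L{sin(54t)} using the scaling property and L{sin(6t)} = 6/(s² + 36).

Using L{f(at)} = (1/a)F(s/a) with a=9: L{sin(54t)} = (1/9) · 6/((s/9)² + 36) = (1/9) · 6·81/(s² + 2916) = 54/(s² + 2916)

Final answer: 54/(s² + 2916)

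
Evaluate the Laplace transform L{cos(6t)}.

L{cos(ωt)} = s/(s² + ω²), so L{cos(6t)} = s/(s² + 36)

Final answer: s/(s² + 36)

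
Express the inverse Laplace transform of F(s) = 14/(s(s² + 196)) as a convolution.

14/(s(s² + 196)) = (1/s)·(14/(s² + 196)) = L{1}·L{sin(14t)}. So f(t) = 1*(sin(14t)) = ∫₀ᵗ sin(14τ) dτ

Final answer: ∫₀ᵗ sin(14τ) dτ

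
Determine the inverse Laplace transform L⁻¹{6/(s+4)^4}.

L⁻¹{n!/(s-a)^(n+1)} = t^n·e^(at), so L⁻¹{6/(s+4)^4} = t^3·e^(-4t)

Final answer: t^3·e^(-4t)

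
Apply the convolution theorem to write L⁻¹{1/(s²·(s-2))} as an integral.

1/(s²·(s-2)) = (1/s^2)·(1/(s-2)) = L{t}·L{e^(2t)}. So f(t) = t*e^(2t) = ∫₀ᵗ τ·e^(2(t-τ)) dτ

Final answer: ∫₀ᵗ τ·e^(2(t-τ)) dτ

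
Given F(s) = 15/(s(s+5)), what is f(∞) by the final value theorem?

f(∞) = lim_{s→0} s·15/(s(s+5)) = lim_{s→0} 15/(s+5) = 15/5 = 3

Final answer: 3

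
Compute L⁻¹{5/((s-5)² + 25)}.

Form: b/((s-a)² + b²) → e^(at)sin(bt). With a=5, b=5

Final answer: e^(5t)·sin(5t)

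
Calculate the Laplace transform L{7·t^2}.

L{t^n} = n!/s^(n+1), so L{t^2} = 2/s^3. Then L{7·t^2} = 7·2/s^3 = 14/s^3

Final answer: 14/s^3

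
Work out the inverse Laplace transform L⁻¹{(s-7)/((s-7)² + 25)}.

Using frequency shift, L⁻¹{(s-7)/((s-7)² + 25)} = e^(7t)·cos(5t)

Final answer: e^(7t)·cos(5t)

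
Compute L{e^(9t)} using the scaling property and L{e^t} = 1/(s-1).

Using L{f(at)} = (1/a)F(s/a) with a=9 and f(t) = e^t: L{e^(9t)} = (1/9) · 1/((s/9)-1) = (1/9) · 9/(s-9) = 1/(s-9)

Final answer: 1/(s-9)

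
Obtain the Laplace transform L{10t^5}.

L{10t^5} = 10 · L{t^5} = 10 · 120/s^6 = 1200/s^6

Final answer: 1200/s^6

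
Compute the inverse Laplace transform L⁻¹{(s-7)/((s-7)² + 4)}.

Using frequency shift, L⁻¹{(s-7)/((s-7)² + 4)} = e^(7t)·cos(2t)

Final answer: e^(7t)·cos(2t)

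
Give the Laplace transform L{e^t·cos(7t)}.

L{e^(at)·cos(ωt)} = (s-a)/((s-a)² + ω²), so L{e^t·cos(7t)} = (s-1)/((s-1)² + 49)

Final answer: (s-1)/((s-1)² + 49)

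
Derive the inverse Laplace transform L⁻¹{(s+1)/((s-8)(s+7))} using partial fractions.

Using partial fractions, f(t) = (9e^(8t) + 6e^(-7t))/15

Final answer: (9e^(8t) + 6e^(-7t))/15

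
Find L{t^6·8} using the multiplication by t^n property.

L{8} = 8/s. d^1/ds^1[1/s] = -1/s². d^2/ds^2[1/s] = 2/s^3. d^3/ds^3[1/s] = -6/s^4. d^4/ds^4[1/s] = 24/s^5. d^5/ds^5[1/s] = -120/s^6. d^6/ds^6[1/s] = 720/s^7. So L{t^6} = (-1)^{6}·720/s^7 = 720/s^7. Then L{t^6·8} = 8·720/s^7 = 5760/s^7

Final answer: 5760/s^7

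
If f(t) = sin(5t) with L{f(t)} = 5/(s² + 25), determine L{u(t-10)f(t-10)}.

Time shift theorem: L{u(t-a)f(t-a)} = e^(-as)F(s). Here a=10, F(s) = 5/(s² + 25), so L{u(t-10)f(t-10)} = e^(-10s)·5/(s² + 25)

Final answer: e^(-10s)·5/(s² + 25)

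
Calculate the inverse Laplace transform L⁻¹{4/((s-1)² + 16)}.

Using frequency shift, L⁻¹{4/((s-1)² + 16)} = e^t·sin(4t)

Final answer: e^t·sin(4t)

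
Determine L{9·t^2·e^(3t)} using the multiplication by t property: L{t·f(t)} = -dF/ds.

Using L{t^n·e^(at)} = n!/(s-a)^(n+1), L{t^2·e^(3t)} = 2/(s-3)^3, so L{9·t^2·e^(3t)} = 9·2/(s-3)^3 = 18/(s-3)^3

Final answer: 18/(s-3)^3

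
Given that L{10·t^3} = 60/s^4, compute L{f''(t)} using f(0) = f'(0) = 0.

L{f''(t)} = s²F(s) - sf(0) - f'(0) = s²·60/s^4 - 0 - 0 = 60/s^2

Final answer: 60/s^2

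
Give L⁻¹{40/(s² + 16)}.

This is the form c·a/(s² + a²) with a = 4, c = 10. L⁻¹ = 10·sin(4t)

Final answer: 10·sin(4t)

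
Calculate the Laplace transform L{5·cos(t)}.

L{cos(ωt)} = s/(s² + ω²), so L{cos(t)} = s/(s² + 1). Then L{5·cos(t)} = 5·s/(s² + 1) = 5s/(s² + 1)

Final answer: 5s/(s² + 1)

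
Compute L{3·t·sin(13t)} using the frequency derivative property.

L{sin(13t)} = 13/(s² + 169). By L{t·f(t)} = -F'(s): -d/ds[13/(s² + 169)] = -(13)·(-2s)/(s² + 169)² = 26s/(s² + 169)². Then L{3·t·sin(13t)} = 3·26s/(s² + 169)² = 78s/(s² + 169)²

Final answer: 78s/(s² + 169)²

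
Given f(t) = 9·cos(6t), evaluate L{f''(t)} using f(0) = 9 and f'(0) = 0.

F(s) = 9s/(s² + 36). L{f''(t)} = s²F(s) - sf(0) - f'(0) = 9s³/(s² + 36) - 9s = (9s³ - 9s(s² + 36))/(s² + 36) = -324s/(s² + 36)

Final answer: -324s/(s² + 36)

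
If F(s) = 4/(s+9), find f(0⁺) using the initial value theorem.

f(0⁺) = lim_{s→∞} s·4/(s+9) = lim_{s→∞} 4s/(s+9) = 4

Final answer: 4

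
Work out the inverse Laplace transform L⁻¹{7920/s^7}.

L⁻¹{n!/s^(n+1)} = t^n with n=6. So L⁻¹{720/s^7} = t^6, and L⁻¹{7920/s^7} = (7920/720)·t^6 = 11·t^6

Final answer: 11·t^6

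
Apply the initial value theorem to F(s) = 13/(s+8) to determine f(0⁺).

f(0⁺) = lim_{s→∞} s·13/(s+8) = lim_{s→∞} 13s/(s+8) = 13

Final answer: 13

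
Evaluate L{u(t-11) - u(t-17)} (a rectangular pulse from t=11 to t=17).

L{u(t-a)} = e^(-as)/s. L{u(t-11) - u(t-17)} = (e^(-11s) - e^(-17s))/s

Final answer: (e^(-11s) - e^(-17s))/s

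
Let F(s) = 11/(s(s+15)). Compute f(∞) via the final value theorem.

f(∞) = lim_{s→0} s·11/(s(s+15)) = lim_{s→0} 11/(s+15) = 11/15 = 11/15

Final answer: 11/15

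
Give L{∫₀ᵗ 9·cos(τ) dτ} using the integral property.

L{∫₀ᵗ f(τ)dτ} = F(s)/s with F(s) = 9s/(s² + 1), so the result is (9s/(s² + 1))/s = 9/(s² + 1)

Final answer: 9/(s² + 1)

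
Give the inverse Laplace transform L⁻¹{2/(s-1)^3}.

L⁻¹{n!/(s-a)^(n+1)} = t^n·e^(at) with n=2, a=1. So L⁻¹{2/(s-1)^3} = t^2·e^t

Final answer: t^2·e^t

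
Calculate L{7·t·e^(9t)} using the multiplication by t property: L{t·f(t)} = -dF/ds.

Using L{t^n·e^(at)} = n!/(s-a)^(n+1), L{t·e^(9t)} = 1/(s-9)^2, so L{7·t·e^(9t)} = 7·1/(s-9)^2 = 7/(s-9)^2

Final answer: 7/(s-9)^2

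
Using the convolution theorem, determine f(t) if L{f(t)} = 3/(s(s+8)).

3/(s(s+8)) = (3/s)·(1/(s+8)) = L{3}·L{e^(-8t)}. By convolution, f(t) = 3*e^(-8t) = ∫₀ᵗ 3·e^(-8τ) dτ = 3·(1 - e^(-8t))/8

Final answer: 3·(1 - e^(-8t))/8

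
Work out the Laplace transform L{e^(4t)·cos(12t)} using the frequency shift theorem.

Frequency shift: L{e^(at)f(t)} = F(s-a). L{e^(4t)·cos(12t)} = (s-4)/((s-4)² + 144)

Final answer: (s-4)/((s-4)² + 144)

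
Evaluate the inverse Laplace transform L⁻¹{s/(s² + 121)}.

L⁻¹{s/(s² + 121)} = cos(11t)

Final answer: cos(11t)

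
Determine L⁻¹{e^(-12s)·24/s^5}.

L⁻¹{24/s^5} = t^4. By the time shift theorem, L⁻¹{e^(-as)F(s)} = u(t-a)f(t-a) with a=12, so L⁻¹{e^(-12s)·24/s^5} = u(t-12)·(t-12)^4

Final answer: u(t-12)·(t-12)^4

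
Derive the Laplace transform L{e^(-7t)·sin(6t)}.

L{e^(at)·sin(ωt)} = ω/((s-a)² + ω²), so L{e^(-7t)·sin(6t)} = 6/((s+7)² + 36)

Final answer: 6/((s+7)² + 36)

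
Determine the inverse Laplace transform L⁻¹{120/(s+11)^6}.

L⁻¹{n!/(s-a)^(n+1)} = t^n·e^(at), so L⁻¹{120/(s+11)^6} = t^5·e^(-11t)

Final answer: t^5·e^(-11t)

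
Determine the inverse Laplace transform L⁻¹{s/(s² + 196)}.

L⁻¹{s/(s² + 196)} = cos(14t)

Final answer: cos(14t)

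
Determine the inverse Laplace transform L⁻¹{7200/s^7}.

L⁻¹{n!/s^(n+1)} = t^n with n=6. So L⁻¹{720/s^7} = t^6, and L⁻¹{7200/s^7} = (7200/720)·t^6 = 10·t^6

Final answer: 10·t^6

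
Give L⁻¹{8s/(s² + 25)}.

This is the form c·s/(s² + a²) with a = 5, c = 8. L⁻¹ = 8·cos(5t)

Final answer: 8·cos(5t)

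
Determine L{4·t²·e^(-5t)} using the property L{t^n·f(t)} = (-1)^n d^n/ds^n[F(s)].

L{e^(-5t)} = 1/(s+5). d/ds[1/(s+5)] = -1/(s+5)². d²/ds²[1/(s+5)] = 2/(s+5)³. So L{t²·e^(-5t)} = (-1)² · 2/(s+5)³ = 2/(s+5)³. Then L{4·t²·e^(-5t)} = 4·2/(s+5)³ = 8/(s+5)³

Final answer: 8/(s+5)³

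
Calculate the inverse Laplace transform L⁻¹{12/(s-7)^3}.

L⁻¹{n!/(s-a)^(n+1)} = t^n·e^(at) with n=2, a=7. So L⁻¹{2/(s-7)^3} = t^2·e^(7t), and L⁻¹{12/(s-7)^3} = (12/2)·t^2·e^(7t) = 6·t^2·e^(7t)

Final answer: 6·t^2·e^(7t)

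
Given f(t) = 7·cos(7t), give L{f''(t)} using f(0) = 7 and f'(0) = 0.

F(s) = 7s/(s² + 49). L{f''(t)} = s²F(s) - sf(0) - f'(0) = 7s³/(s² + 49) - 7s = (7s³ - 7s(s² + 49))/(s² + 49) = -343s/(s² + 49)

Final answer: -343s/(s² + 49)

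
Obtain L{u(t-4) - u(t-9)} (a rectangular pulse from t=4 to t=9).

L{u(t-a)} = e^(-as)/s. L{u(t-4) - u(t-9)} = (e^(-4s) - e^(-9s))/s

Final answer: (e^(-4s) - e^(-9s))/s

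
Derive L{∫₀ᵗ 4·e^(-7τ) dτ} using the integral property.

L{∫₀ᵗ f(τ)dτ} = F(s)/s with F(s) = 4/(s+7), so L{∫₀ᵗ 4·e^(-7τ) dτ} = 4/(s(s+7))

Final answer: 4/(s(s+7))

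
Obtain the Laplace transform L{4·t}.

L{t^n} = n!/s^(n+1), so L{t} = 1/s^2. Then L{4·t} = 4·1/s^2 = 4/s^2

Final answer: 4/s^2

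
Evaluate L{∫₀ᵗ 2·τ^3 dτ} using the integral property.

L{∫₀ᵗ f(τ)dτ} = F(s)/s with f(t) = 2t^3. F(s) = 12/s^4, so L{∫₀ᵗ 2·τ^3 dτ} = (12/s^4)/s = 12/s^5. (Check: ∫₀ᵗ 2·τ^3 dτ = 2t^4/4.)

Final answer: 12/s^5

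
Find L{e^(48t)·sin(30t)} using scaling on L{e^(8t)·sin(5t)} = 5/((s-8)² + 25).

Scaling with a=6: L{e^(48t)·sin(30t)} = (1/6) · 5/((s/6-8)² + 25). Simplifying: 30/((s-48)² + 900)

Final answer: 30/((s-48)² + 900)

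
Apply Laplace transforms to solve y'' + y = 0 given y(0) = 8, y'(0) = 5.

L{y''} + 1L{y} = 0. s²Y - 8s - 5 + Y = 0. Y(s² + 1) = 8s + 5. Y = (8s + 5)/(s² + 1). Inverting: y(t) = 8cos(t) + 5sin(t)

Final answer: y(t) = 8cos(t) + 5sin(t)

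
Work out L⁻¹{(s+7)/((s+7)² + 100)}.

Using frequency shift: L⁻¹{(s-a)/((s-a)² + b²)} = e^(at)cos(bt). Here a=-7, b=10

Final answer: e^(-7t)·cos(10t)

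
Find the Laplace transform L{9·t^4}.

L{t^n} = n!/s^(n+1), so L{t^4} = 24/s^5. Then L{9·t^4} = 9·24/s^5 = 216/s^5

Final answer: 216/s^5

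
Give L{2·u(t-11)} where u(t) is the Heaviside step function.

L{u(t-a)} = e^(-as)/s. Here a=11, so L{u(t-11)} = e^(-11s)/s, and L{2·u(t-11)} = 2·e^(-11s)/s

Final answer: 2·e^(-11s)/s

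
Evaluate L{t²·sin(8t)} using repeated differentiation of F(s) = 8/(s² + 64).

F(s) = 8/(s² + 64). F'(s) = -16s/(s² + 64)². F''(s) = -16(64 - 3s²)/(s² + 64)³ = (48s² - 1024)/(s² + 64)³. So L{t²·sin(8t)} = (-1)² F''(s) = (48s² - 1024)/(s² + 64)³

Final answer: (48s² - 1024)/(s² + 64)³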